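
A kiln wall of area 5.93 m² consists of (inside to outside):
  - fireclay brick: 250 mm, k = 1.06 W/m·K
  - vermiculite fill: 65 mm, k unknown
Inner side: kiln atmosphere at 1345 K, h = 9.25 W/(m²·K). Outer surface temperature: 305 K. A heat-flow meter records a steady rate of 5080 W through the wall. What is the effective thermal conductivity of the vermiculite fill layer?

Thermal resistances in series:
R_inner film = 1/(h_i·A) = 1/(9.25×5.93) = 0.01823 K/W
R_fireclay brick = L/(kA) = 0.25/(1.06×5.93) = 0.03977 K/W
Sum of known resistances R_other = 0.058 K/W
Total R = ΔT/Q = 1040/5080 = 0.2047 K/W
R_vermiculite fill = R_total − R_other = 0.1467 K/W
k = L/(R·A) = 0.065/(0.1467×5.93)

k ≈ 0.0747 W/(m·K)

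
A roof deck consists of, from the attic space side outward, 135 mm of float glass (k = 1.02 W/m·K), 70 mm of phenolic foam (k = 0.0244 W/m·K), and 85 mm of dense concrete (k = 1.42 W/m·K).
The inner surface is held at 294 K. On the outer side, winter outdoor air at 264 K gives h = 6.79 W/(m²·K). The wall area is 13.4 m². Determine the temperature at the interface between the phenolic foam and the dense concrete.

T ≈ 266 K

Using the resistance-network approach (series):
R_float glass = L/(kA) = 0.135/(1.02×13.4) = 0.009877 K/W
R_phenolic foam = L/(kA) = 0.07/(0.0244×13.4) = 0.2141 K/W
R_dense concrete = L/(kA) = 0.085/(1.42×13.4) = 0.004467 K/W
R_outer film = 1/(h_o·A) = 1/(6.79×13.4) = 0.01099 K/W
R_total = 0.2394 K/W;  Q = ΔT/R_total = 30/0.2394 = 125.3 W
T_interface = T_inner − Q·ΣR(inner→interface) = 294 − 125×0.224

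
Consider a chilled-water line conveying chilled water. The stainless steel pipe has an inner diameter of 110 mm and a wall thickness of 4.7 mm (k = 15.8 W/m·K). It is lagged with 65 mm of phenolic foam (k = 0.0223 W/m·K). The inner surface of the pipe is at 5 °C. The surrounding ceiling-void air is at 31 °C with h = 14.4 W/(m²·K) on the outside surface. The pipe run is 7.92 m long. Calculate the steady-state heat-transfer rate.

Q ≈ 38.5 W

Cylindrical conduction, so R = ln(r₂/r₁)/(2πkL) per layer, in series:
R_stainless steel pipe wall = ln(59.7/55)/(2π×15.8×7.92) = 1.043×10^-4 K/W
R_phenolic foam = ln(124.7/59.7)/(2π×0.0223×7.92) = 0.6638 K/W
R_outer film = 1/(h_o·2πr_oL) = 1/(14.4×2π×0.1247×7.92) = 0.01119 K/W
R_total = 0.6751 K/W
Q = ΔT/R_total = 26/0.6751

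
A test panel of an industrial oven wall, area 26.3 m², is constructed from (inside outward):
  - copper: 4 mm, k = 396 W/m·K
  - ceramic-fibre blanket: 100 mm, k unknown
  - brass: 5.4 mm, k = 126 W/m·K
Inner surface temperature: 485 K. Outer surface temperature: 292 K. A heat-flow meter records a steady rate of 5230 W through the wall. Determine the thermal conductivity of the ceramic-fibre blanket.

k ≈ 0.103 W/(m·K)

Model the wall as resistances in series:
R_copper = L/(kA) = 0.004/(396×26.3) = 3.841×10^-7 K/W
R_brass = L/(kA) = 0.0054/(126×26.3) = 1.63×10^-6 K/W
Sum of known resistances R_other = 2.014×10^-6 K/W
Total R = ΔT/Q = 193/5230 = 0.0369 K/W
R_ceramic-fibre blanket = R_total − R_other = 0.0369 K/W
k = L/(R·A) = 0.1/(0.0369×26.3)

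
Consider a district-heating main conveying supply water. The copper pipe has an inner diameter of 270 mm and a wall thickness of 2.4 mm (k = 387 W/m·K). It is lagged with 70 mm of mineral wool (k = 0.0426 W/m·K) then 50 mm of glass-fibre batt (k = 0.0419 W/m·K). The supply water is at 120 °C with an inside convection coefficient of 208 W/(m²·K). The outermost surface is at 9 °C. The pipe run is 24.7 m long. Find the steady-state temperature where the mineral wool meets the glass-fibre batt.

T ≈ 47.5 °C

For a radial system each layer contributes R = ln(r_out/r_in)/(2πkL); films add R = 1/(hA).
R_inner film = 1/(h_i·2πr₁L) = 1/(208×2π×0.135×24.7) = 2.295×10^-4 K/W
R_copper pipe wall = ln(137.4/135)/(2π×387×24.7) = 2.934×10^-7 K/W
R_mineral wool = ln(207.4/137.4)/(2π×0.0426×24.7) = 0.06228 K/W
R_glass-fibre batt = ln(257.4/207.4)/(2π×0.0419×24.7) = 0.03321 K/W
R_total = 0.09572 K/W
Q = ΔT/R_total = 111/0.09572
Q = 1160 W
T_interface = T_inner − Q·ΣR(inner→interface) = 120 − 1160×0.06251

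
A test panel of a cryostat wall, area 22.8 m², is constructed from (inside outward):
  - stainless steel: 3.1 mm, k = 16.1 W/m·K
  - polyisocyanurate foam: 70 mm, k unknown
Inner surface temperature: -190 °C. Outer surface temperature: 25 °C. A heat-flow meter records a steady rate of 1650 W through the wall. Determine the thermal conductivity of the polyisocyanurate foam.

Model the wall as resistances in series:
R_stainless steel = L/(kA) = 0.0031/(16.1×22.8) = 8.445×10^-6 K/W
Sum of known resistances R_other = 8.445×10^-6 K/W
Total R = ΔT/Q = 215/1650 = 0.1303 K/W
R_polyisocyanurate foam = R_total − R_other = 0.1303 K/W
k = L/(R·A) = 0.07/(0.1303×22.8)

k ≈ 0.0236 W/(m·K)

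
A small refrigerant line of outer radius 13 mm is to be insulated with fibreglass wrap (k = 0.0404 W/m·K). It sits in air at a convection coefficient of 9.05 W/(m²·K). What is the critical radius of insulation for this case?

r_cr ≈ 4.46 mm

For a cylinder r_cr = k/h = 0.0404/9.05
r_cr = 4.46 mm; since the bare radius (13 mm) is above r_cr, any added insulation will reduce heat loss.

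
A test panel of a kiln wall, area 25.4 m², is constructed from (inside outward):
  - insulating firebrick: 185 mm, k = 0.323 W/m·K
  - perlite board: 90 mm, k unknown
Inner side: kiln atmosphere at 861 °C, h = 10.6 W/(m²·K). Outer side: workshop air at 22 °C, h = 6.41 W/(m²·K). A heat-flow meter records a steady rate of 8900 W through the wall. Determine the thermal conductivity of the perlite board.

Using the resistance-network approach (series):
R_inner film = 1/(h_i·A) = 1/(10.6×25.4) = 0.003714 K/W
R_insulating firebrick = L/(kA) = 0.185/(0.323×25.4) = 0.02255 K/W
R_outer film = 1/(h_o·A) = 1/(6.41×25.4) = 0.006142 K/W
Sum of known resistances R_other = 0.03241 K/W
Total R = ΔT/Q = 839/8900 = 0.09427 K/W
R_perlite board = R_total − R_other = 0.06186 K/W
k = L/(R·A) = 0.09/(0.06186×25.4)

k ≈ 0.0573 W/(m·K)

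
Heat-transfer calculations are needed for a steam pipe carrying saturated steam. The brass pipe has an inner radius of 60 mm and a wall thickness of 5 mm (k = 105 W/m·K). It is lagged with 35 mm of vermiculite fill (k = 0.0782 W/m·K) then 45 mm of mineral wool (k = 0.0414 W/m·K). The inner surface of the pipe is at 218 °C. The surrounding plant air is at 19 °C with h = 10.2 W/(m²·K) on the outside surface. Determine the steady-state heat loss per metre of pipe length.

q′ ≈ 82.5 W/m

Per-layer cylindrical resistances, series-summed:
R_brass pipe wall = ln(65/60)/(2π×105×1) = 1.213×10^-4 K/W
R_vermiculite fill = ln(100/65)/(2π×0.0782×1) = 0.8767 K/W
R_mineral wool = ln(145/100)/(2π×0.0414×1) = 1.428 K/W
R_outer film = 1/(h_o·2πr_oL) = 1/(10.2×2π×0.145×1) = 0.1076 K/W
R_total = 2.413 K/W
Q = ΔT/R_total = 199/2.413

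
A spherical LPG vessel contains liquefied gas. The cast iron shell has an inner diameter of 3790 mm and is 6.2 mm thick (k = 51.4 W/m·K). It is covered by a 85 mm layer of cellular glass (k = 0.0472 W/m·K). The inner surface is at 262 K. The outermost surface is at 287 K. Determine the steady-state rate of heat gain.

Q ≈ 659 W

Radial (spherical) resistances in series:
R_cast iron shell = (1/1.895 − 1/1.9012)/(4π×51.4) = 2.664×10^-6 K/W
R_cellular glass = (1/1.9012 − 1/1.9862)/(4π×0.0472) = 0.03795 K/W
R_total = 0.03795 K/W
Q = ΔT/R_total = 25/0.03795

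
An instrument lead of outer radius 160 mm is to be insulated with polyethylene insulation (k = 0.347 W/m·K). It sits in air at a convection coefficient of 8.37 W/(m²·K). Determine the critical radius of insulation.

For a cylinder r_cr = k/h = 0.347/8.37
r_cr = 41.5 mm; since the bare radius (160 mm) is above r_cr, any added insulation will reduce heat loss.

r_cr ≈ 41.5 mm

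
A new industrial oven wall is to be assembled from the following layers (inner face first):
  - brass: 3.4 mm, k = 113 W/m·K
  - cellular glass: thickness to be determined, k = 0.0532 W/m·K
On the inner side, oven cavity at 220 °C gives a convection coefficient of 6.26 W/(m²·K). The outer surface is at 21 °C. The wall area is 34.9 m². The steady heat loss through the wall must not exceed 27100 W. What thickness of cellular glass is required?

Model the wall as resistances in series:
R_inner film = 1/(h_i·A) = 1/(6.26×34.9) = 0.004577 K/W
R_brass = L/(kA) = 0.0034/(113×34.9) = 8.621×10^-7 K/W
Sum of the known resistances R_other = 0.004578 K/W
Required total resistance R_tot = ΔT/Q_allow = 199/27100 = 0.007343 K/W
R_cellular glass = R_tot − R_other = 0.002765 K/W
L = R·k·A = 0.002765×0.0532×34.9

L ≈ 5.13 mm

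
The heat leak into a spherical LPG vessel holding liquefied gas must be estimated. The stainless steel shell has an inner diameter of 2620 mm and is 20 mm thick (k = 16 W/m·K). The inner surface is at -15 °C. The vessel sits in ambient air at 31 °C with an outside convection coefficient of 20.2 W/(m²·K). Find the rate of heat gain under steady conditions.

Q ≈ 20100 W

Spherical conduction: R = (1/r_in − 1/r_out)/(4πk) per layer; series-sum.
R_stainless steel shell = (1/1.31 − 1/1.33)/(4π×16) = 5.709×10^-5 K/W
R_outer film = 1/(h·4πr_o²) = 1/(20.2×4π×1.33²) = 0.002227 K/W
R_total = 0.002284 K/W
Q = ΔT/R_total = 46/0.002284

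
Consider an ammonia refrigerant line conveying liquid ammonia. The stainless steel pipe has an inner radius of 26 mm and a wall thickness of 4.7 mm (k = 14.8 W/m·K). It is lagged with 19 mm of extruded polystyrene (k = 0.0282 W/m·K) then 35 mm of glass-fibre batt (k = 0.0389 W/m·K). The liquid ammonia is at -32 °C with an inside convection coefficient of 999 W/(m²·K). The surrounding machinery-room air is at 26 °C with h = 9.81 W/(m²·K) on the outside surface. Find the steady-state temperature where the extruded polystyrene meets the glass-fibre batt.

Cylindrical conduction, so R = ln(r₂/r₁)/(2πkL) per layer, in series:
R_inner film = 1/(h_i·2πr₁L) = 1/(999×2π×0.026×1) = 0.006127 K/W
R_stainless steel pipe wall = ln(30.7/26)/(2π×14.8×1) = 0.001787 K/W
R_extruded polystyrene = ln(49.7/30.7)/(2π×0.0282×1) = 2.719 K/W
R_glass-fibre batt = ln(84.7/49.7)/(2π×0.0389×1) = 2.181 K/W
R_outer film = 1/(h_o·2πr_oL) = 1/(9.81×2π×0.0847×1) = 0.1915 K/W
R_total = 5.099 K/W
Q = ΔT/R_total = 58/5.099
Q = 11.4 W/m
T_interface = T_inner + Q·ΣR(inner→interface) = -32 + 11.4×2.727

T ≈ -0.986 °C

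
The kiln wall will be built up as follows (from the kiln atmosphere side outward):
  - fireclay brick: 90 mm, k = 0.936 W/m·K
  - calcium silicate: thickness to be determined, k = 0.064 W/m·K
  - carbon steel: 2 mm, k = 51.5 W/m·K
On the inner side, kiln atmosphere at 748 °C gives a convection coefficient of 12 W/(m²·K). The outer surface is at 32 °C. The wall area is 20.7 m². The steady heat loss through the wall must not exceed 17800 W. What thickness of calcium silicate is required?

L ≈ 41.8 mm

Treating each layer as a thermal resistance in series:
R_inner film = 1/(h_i·A) = 1/(12×20.7) = 0.004026 K/W
R_fireclay brick = L/(kA) = 0.09/(0.936×20.7) = 0.004645 K/W
R_carbon steel = L/(kA) = 0.002/(51.5×20.7) = 1.876×10^-6 K/W
Sum of the known resistances R_other = 0.008673 K/W
Required total resistance R_tot = ΔT/Q_allow = 716/17800 = 0.04022 K/W
R_calcium silicate = R_tot − R_other = 0.03155 K/W
L = R·k·A = 0.03155×0.064×20.7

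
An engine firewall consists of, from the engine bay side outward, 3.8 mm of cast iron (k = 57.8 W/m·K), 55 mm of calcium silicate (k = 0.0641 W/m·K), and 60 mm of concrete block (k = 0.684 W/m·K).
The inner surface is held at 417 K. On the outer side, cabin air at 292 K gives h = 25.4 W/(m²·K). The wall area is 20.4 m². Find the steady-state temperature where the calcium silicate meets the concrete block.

T ≈ 308 K

Series thermal resistances:
R_cast iron = L/(kA) = 0.0038/(57.8×20.4) = 3.223×10^-6 K/W
R_calcium silicate = L/(kA) = 0.055/(0.0641×20.4) = 0.04206 K/W
R_concrete block = L/(kA) = 0.06/(0.684×20.4) = 0.0043 K/W
R_outer film = 1/(h_o·A) = 1/(25.4×20.4) = 0.00193 K/W
R_total = 0.04829 K/W;  Q = ΔT/R_total = 125/0.04829 = 2588 W
T_interface = T_inner − Q·ΣR(inner→interface) = 417 − 2590×0.04206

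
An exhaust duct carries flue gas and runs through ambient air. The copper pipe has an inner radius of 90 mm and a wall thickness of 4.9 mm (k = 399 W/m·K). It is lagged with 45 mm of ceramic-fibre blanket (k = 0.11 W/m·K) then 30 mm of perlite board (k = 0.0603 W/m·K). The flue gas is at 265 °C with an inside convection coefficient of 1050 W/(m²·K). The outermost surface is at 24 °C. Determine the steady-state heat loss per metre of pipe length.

q′ ≈ 224 W/m

Treating each annulus and film as a series resistance:
R_inner film = 1/(h_i·2πr₁L) = 1/(1050×2π×0.09×1) = 0.001684 K/W
R_copper pipe wall = ln(94.9/90)/(2π×399×1) = 2.115×10^-5 K/W
R_ceramic-fibre blanket = ln(139.9/94.9)/(2π×0.11×1) = 0.5615 K/W
R_perlite board = ln(169.9/139.9)/(2π×0.0603×1) = 0.5128 K/W
R_total = 1.076 K/W
Q = ΔT/R_total = 241/1.076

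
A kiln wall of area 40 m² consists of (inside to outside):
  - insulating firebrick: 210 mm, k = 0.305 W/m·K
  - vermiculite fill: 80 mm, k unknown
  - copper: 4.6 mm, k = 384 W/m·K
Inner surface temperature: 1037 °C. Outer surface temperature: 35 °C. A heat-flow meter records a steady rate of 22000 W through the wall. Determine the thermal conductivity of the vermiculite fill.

Series thermal resistances:
R_insulating firebrick = L/(kA) = 0.21/(0.305×40) = 0.01721 K/W
R_copper = L/(kA) = 0.0046/(384×40) = 2.995×10^-7 K/W
Sum of known resistances R_other = 0.01721 K/W
Total R = ΔT/Q = 1002/22000 = 0.04555 K/W
R_vermiculite fill = R_total − R_other = 0.02833 K/W
k = L/(R·A) = 0.08/(0.02833×40)

k ≈ 0.0706 W/(m·K)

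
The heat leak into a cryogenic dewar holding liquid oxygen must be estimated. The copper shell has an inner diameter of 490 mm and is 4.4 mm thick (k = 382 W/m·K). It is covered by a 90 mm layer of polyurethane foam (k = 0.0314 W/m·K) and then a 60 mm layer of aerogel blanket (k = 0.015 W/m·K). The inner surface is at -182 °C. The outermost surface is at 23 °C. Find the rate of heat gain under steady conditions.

Spherical conduction: R = (1/r_in − 1/r_out)/(4πk) per layer; series-sum.
R_copper shell = (1/0.245 − 1/0.2494)/(4π×382) = 1.5×10^-5 K/W
R_polyurethane foam = (1/0.2494 − 1/0.3394)/(4π×0.0314) = 2.695 K/W
R_aerogel blanket = (1/0.3394 − 1/0.3994)/(4π×0.015) = 2.348 K/W
R_total = 5.043 K/W
Q = ΔT/R_total = 205/5.043

Q ≈ 40.7 W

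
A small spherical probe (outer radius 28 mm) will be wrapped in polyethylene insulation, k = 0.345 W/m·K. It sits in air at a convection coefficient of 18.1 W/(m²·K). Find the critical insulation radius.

For a sphere r_cr = 2k/h = 2×0.345/18.1
r_cr = 38.1 mm; since the bare radius (28 mm) is below r_cr, adding a thin layer of insulation will *increase* heat loss.

r_cr ≈ 38.1 mm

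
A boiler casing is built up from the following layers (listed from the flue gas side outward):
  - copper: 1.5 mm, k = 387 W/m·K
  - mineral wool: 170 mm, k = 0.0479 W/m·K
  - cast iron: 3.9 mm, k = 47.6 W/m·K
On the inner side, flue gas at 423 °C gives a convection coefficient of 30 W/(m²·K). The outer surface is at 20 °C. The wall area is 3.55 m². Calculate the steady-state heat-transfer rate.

Q ≈ 399 W

Model the wall as resistances in series:
R_inner film = 1/(h_i·A) = 1/(30×3.55) = 0.00939 K/W
R_copper = L/(kA) = 0.0015/(387×3.55) = 1.092×10^-6 K/W
R_mineral wool = L/(kA) = 0.17/(0.0479×3.55) = 0.9997 K/W
R_cast iron = L/(kA) = 0.0039/(47.6×3.55) = 2.308×10^-5 K/W
R_total = 1.009 K/W
Q = ΔT / R_total = 403 / 1.009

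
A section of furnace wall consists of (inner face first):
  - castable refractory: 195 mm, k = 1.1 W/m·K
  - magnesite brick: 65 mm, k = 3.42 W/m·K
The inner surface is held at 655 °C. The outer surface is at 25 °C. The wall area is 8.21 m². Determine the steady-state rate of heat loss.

Using the resistance-network approach (series):
R_castable refractory = L/(kA) = 0.195/(1.1×8.21) = 0.02159 K/W
R_magnesite brick = L/(kA) = 0.065/(3.42×8.21) = 0.002315 K/W
R_total = 0.02391 K/W
Q = ΔT / R_total = 630 / 0.02391

Q ≈ 26400 W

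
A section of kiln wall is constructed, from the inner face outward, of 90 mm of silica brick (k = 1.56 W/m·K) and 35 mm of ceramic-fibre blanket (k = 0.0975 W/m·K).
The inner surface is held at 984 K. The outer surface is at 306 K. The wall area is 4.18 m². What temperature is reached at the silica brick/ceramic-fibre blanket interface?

T ≈ 890 K

Treating each layer as a thermal resistance in series:
R_silica brick = L/(kA) = 0.09/(1.56×4.18) = 0.0138 K/W
R_ceramic-fibre blanket = L/(kA) = 0.035/(0.0975×4.18) = 0.08588 K/W
R_total = 0.09968 K/W;  Q = ΔT/R_total = 678/0.09968 = 6802 W
T_interface = T_inner − Q·ΣR(inner→interface) = 984 − 6800×0.0138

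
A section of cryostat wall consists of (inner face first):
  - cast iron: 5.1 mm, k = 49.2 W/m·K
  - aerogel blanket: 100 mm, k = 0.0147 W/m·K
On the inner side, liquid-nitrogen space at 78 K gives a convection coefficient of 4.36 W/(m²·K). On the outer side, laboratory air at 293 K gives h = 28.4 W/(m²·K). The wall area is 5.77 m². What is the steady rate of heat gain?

Q ≈ 176 W

Model the wall as resistances in series:
R_inner film = 1/(h_i·A) = 1/(4.36×5.77) = 0.03975 K/W
R_cast iron = L/(kA) = 0.0051/(49.2×5.77) = 1.797×10^-5 K/W
R_aerogel blanket = L/(kA) = 0.1/(0.0147×5.77) = 1.179 K/W
R_outer film = 1/(h_o·A) = 1/(28.4×5.77) = 0.006102 K/W
R_total = 1.225 K/W
Q = ΔT / R_total = 215 / 1.225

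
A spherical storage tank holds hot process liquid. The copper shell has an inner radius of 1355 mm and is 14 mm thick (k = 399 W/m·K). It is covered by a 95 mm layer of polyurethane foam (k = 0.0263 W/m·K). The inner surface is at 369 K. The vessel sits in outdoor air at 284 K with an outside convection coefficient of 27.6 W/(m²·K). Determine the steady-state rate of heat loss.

Spherical conduction: R = (1/r_in − 1/r_out)/(4πk) per layer; series-sum.
R_copper shell = (1/1.355 − 1/1.369)/(4π×399) = 1.505×10^-6 K/W
R_polyurethane foam = (1/1.369 − 1/1.464)/(4π×0.0263) = 0.1434 K/W
R_outer film = 1/(h·4πr_o²) = 1/(27.6×4π×1.464²) = 0.001345 K/W
R_total = 0.1448 K/W
Q = ΔT/R_total = 85/0.1448

Q ≈ 587 W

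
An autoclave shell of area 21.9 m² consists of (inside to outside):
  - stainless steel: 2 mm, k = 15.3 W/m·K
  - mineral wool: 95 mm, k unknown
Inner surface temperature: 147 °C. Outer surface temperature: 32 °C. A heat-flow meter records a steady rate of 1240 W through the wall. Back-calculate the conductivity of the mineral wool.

k ≈ 0.0468 W/(m·K)

Treating each layer as a thermal resistance in series:
R_stainless steel = L/(kA) = 0.002/(15.3×21.9) = 5.969×10^-6 K/W
Sum of known resistances R_other = 5.969×10^-6 K/W
Total R = ΔT/Q = 115/1240 = 0.09274 K/W
R_mineral wool = R_total − R_other = 0.09274 K/W
k = L/(R·A) = 0.095/(0.09274×21.9)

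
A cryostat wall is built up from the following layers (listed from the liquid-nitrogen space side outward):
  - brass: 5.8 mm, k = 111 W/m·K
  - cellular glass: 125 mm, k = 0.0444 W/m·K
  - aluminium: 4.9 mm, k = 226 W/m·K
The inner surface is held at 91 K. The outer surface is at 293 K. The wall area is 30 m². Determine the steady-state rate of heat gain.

Series thermal resistances:
R_brass = L/(kA) = 0.0058/(111×30) = 1.742×10^-6 K/W
R_cellular glass = L/(kA) = 0.125/(0.0444×30) = 0.09384 K/W
R_aluminium = L/(kA) = 0.0049/(226×30) = 7.227×10^-7 K/W
R_total = 0.09385 K/W
Q = ΔT / R_total = 202 / 0.09385

Q ≈ 2150 W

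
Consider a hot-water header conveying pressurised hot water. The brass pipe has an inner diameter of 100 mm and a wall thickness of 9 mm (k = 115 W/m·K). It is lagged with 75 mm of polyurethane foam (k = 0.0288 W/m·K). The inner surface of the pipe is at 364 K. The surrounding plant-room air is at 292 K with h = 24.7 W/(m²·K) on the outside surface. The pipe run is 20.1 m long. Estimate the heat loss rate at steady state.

Q ≈ 316 W

Radial resistances (cylindrical: R_cond = ln(r_o/r_i)/(2πkL), R_conv = 1/(h·2πrL)):
R_brass pipe wall = ln(59/50)/(2π×115×20.1) = 1.14×10^-5 K/W
R_polyurethane foam = ln(134/59)/(2π×0.0288×20.1) = 0.2255 K/W
R_outer film = 1/(h_o·2πr_oL) = 1/(24.7×2π×0.134×20.1) = 0.002392 K/W
R_total = 0.2279 K/W
Q = ΔT/R_total = 72/0.2279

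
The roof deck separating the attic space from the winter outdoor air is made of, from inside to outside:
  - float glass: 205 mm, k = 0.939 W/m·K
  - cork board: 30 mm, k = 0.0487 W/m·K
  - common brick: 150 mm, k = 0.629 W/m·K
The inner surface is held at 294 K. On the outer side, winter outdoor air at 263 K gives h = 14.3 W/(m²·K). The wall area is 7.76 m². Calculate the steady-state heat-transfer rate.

Series thermal resistances:
R_float glass = L/(kA) = 0.205/(0.939×7.76) = 0.02813 K/W
R_cork board = L/(kA) = 0.03/(0.0487×7.76) = 0.07938 K/W
R_common brick = L/(kA) = 0.15/(0.629×7.76) = 0.03073 K/W
R_outer film = 1/(h_o·A) = 1/(14.3×7.76) = 0.009012 K/W
R_total = 0.1473 K/W
Q = ΔT / R_total = 31 / 0.1473

Q ≈ 211 W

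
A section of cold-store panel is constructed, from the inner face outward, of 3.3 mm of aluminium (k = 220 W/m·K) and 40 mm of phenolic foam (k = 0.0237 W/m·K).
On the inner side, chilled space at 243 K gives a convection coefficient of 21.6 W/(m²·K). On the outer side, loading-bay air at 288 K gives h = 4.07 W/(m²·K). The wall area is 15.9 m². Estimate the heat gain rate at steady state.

Q ≈ 361 W

Series thermal resistances:
R_inner film = 1/(h_i·A) = 1/(21.6×15.9) = 0.002912 K/W
R_aluminium = L/(kA) = 0.0033/(220×15.9) = 9.434×10^-7 K/W
R_phenolic foam = L/(kA) = 0.04/(0.0237×15.9) = 0.1061 K/W
R_outer film = 1/(h_o·A) = 1/(4.07×15.9) = 0.01545 K/W
R_total = 0.1245 K/W
Q = ΔT / R_total = 45 / 0.1245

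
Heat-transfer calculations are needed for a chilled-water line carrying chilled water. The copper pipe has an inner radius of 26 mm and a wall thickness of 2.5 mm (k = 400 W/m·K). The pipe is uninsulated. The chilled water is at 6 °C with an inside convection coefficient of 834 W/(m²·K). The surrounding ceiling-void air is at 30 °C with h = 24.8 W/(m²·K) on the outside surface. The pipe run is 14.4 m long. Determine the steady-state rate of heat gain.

Per-layer cylindrical resistances, series-summed:
R_inner film = 1/(h_i·2πr₁L) = 1/(834×2π×0.026×14.4) = 5.097×10^-4 K/W
R_copper pipe wall = ln(28.5/26)/(2π×400×14.4) = 2.537×10^-6 K/W
R_outer film = 1/(h_o·2πr_oL) = 1/(24.8×2π×0.0285×14.4) = 0.01564 K/W
R_total = 0.01615 K/W
Q = ΔT/R_total = 24/0.01615

Q ≈ 1490 W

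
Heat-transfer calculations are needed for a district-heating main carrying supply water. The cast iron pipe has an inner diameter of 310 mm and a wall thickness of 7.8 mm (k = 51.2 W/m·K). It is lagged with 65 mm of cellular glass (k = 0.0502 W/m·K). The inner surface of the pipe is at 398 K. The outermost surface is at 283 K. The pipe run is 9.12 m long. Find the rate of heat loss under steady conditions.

Q ≈ 985 W

For a radial system each layer contributes R = ln(r_out/r_in)/(2πkL); films add R = 1/(hA).
R_cast iron pipe wall = ln(162.8/155)/(2π×51.2×9.12) = 1.673×10^-5 K/W
R_cellular glass = ln(227.8/162.8)/(2π×0.0502×9.12) = 0.1168 K/W
R_total = 0.1168 K/W
Q = ΔT/R_total = 115/0.1168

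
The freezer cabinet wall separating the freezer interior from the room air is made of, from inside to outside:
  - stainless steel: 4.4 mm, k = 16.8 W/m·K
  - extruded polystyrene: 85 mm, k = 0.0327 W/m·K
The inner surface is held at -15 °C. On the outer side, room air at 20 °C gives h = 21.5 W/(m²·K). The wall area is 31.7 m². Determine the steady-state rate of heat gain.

Thermal resistances in series:
R_stainless steel = L/(kA) = 0.0044/(16.8×31.7) = 8.262×10^-6 K/W
R_extruded polystyrene = L/(kA) = 0.085/(0.0327×31.7) = 0.082 K/W
R_outer film = 1/(h_o·A) = 1/(21.5×31.7) = 0.001467 K/W
R_total = 0.08348 K/W
Q = ΔT / R_total = 35 / 0.08348

Q ≈ 419 W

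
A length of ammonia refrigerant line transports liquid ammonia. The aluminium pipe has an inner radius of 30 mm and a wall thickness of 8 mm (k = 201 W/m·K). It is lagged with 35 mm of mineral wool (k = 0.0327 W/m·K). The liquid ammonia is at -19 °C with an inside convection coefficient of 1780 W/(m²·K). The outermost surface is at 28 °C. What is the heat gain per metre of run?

Per-layer cylindrical resistances, series-summed:
R_inner film = 1/(h_i·2πr₁L) = 1/(1780×2π×0.03×1) = 0.00298 K/W
R_aluminium pipe wall = ln(38/30)/(2π×201×1) = 1.872×10^-4 K/W
R_mineral wool = ln(73/38)/(2π×0.0327×1) = 3.178 K/W
R_total = 3.181 K/W
Q = ΔT/R_total = 47/3.181

q′ ≈ 14.8 W/m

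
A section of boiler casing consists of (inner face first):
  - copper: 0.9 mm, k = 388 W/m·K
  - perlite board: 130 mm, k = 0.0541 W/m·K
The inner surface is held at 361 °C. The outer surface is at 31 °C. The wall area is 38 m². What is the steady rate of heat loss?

Q ≈ 5220 W

Using the resistance-network approach (series):
R_copper = L/(kA) = 0.0009/(388×38) = 6.104×10^-8 K/W
R_perlite board = L/(kA) = 0.13/(0.0541×38) = 0.06324 K/W
R_total = 0.06324 K/W
Q = ΔT / R_total = 330 / 0.06324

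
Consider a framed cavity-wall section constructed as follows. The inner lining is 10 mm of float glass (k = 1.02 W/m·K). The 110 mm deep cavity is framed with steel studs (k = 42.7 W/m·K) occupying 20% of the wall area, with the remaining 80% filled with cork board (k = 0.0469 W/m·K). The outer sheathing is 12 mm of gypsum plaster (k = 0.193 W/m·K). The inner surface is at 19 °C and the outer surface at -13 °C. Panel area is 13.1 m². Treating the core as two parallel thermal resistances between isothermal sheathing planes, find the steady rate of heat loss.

Q ≈ 4940 W

Sheathing layers in series; stud and cavity paths in parallel between them.
R_inner = 0.01/(1.02×13.1) = 7.484×10^-4 K/W
R_stud  = 0.11/(42.7×0.2×13.1) = 9.832×10^-4 K/W
R_cav   = 0.11/(0.0469×0.8×13.1) = 0.2238 K/W
1/R_core = 1/R_stud + 1/R_cav → R_core = 9.789×10^-4 K/W
R_outer = 0.012/(0.193×13.1) = 0.004746 K/W
R_total = 0.006474 K/W
Q = ΔT/R_total = 32/0.006474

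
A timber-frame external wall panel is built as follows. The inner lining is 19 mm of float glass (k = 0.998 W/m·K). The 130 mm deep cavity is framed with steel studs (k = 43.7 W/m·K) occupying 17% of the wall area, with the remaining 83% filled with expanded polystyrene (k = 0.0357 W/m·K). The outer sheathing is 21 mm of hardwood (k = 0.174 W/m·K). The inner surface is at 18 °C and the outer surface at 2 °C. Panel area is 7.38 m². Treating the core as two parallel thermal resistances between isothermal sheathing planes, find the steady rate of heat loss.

Sheathing layers in series; stud and cavity paths in parallel between them.
R_inner = 0.019/(0.998×7.38) = 0.00258 K/W
R_stud  = 0.13/(43.7×0.17×7.38) = 0.002371 K/W
R_cav   = 0.13/(0.0357×0.83×7.38) = 0.5945 K/W
1/R_core = 1/R_stud + 1/R_cav → R_core = 0.002362 K/W
R_outer = 0.021/(0.174×7.38) = 0.01635 K/W
R_total = 0.0213 K/W
Q = ΔT/R_total = 16/0.0213

Q ≈ 751 W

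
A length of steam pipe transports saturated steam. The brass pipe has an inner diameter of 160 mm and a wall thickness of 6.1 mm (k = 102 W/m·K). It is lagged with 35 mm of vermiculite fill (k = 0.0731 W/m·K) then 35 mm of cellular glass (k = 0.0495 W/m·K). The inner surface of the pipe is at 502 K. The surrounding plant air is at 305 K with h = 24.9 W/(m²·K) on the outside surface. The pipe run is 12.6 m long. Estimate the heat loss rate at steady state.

For a radial system each layer contributes R = ln(r_out/r_in)/(2πkL); films add R = 1/(hA).
R_brass pipe wall = ln(86.1/80)/(2π×102×12.6) = 9.1×10^-6 K/W
R_vermiculite fill = ln(121.1/86.1)/(2π×0.0731×12.6) = 0.05894 K/W
R_cellular glass = ln(156.1/121.1)/(2π×0.0495×12.6) = 0.06478 K/W
R_outer film = 1/(h_o·2πr_oL) = 1/(24.9×2π×0.1561×12.6) = 0.00325 K/W
R_total = 0.127 K/W
Q = ΔT/R_total = 197/0.127

Q ≈ 1550 W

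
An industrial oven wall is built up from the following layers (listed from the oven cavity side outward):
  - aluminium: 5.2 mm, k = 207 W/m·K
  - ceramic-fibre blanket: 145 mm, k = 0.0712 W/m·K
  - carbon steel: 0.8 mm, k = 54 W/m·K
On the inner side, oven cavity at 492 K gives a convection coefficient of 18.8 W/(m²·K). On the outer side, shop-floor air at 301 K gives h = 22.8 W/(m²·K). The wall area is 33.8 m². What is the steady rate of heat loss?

Using the resistance-network approach (series):
R_inner film = 1/(h_i·A) = 1/(18.8×33.8) = 0.001574 K/W
R_aluminium = L/(kA) = 0.0052/(207×33.8) = 7.432×10^-7 K/W
R_ceramic-fibre blanket = L/(kA) = 0.145/(0.0712×33.8) = 0.06025 K/W
R_carbon steel = L/(kA) = 0.0008/(54×33.8) = 4.383×10^-7 K/W
R_outer film = 1/(h_o·A) = 1/(22.8×33.8) = 0.001298 K/W
R_total = 0.06312 K/W
Q = ΔT / R_total = 191 / 0.06312

Q ≈ 3030 W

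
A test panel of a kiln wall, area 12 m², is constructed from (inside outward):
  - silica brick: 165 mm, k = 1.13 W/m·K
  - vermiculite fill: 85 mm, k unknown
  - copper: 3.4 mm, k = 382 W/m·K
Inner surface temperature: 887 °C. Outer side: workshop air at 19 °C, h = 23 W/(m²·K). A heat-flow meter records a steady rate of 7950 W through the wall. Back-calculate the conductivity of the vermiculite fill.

Thermal resistances in series:
R_silica brick = L/(kA) = 0.165/(1.13×12) = 0.01217 K/W
R_copper = L/(kA) = 0.0034/(382×12) = 7.417×10^-7 K/W
R_outer film = 1/(h_o·A) = 1/(23×12) = 0.003623 K/W
Sum of known resistances R_other = 0.01579 K/W
Total R = ΔT/Q = 868/7950 = 0.1092 K/W
R_vermiculite fill = R_total − R_other = 0.09339 K/W
k = L/(R·A) = 0.085/(0.09339×12)

k ≈ 0.0758 W/(m·K)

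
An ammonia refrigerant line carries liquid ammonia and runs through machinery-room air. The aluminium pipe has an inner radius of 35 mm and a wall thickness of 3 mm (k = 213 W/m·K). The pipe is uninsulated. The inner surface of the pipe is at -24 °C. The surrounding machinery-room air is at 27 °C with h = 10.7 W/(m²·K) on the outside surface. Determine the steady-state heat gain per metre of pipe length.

q′ ≈ 130 W/m

For a radial system each layer contributes R = ln(r_out/r_in)/(2πkL); films add R = 1/(hA).
R_aluminium pipe wall = ln(38/35)/(2π×213×1) = 6.145×10^-5 K/W
R_outer film = 1/(h_o·2πr_oL) = 1/(10.7×2π×0.038×1) = 0.3914 K/W
R_total = 0.3915 K/W
Q = ΔT/R_total = 51/0.3915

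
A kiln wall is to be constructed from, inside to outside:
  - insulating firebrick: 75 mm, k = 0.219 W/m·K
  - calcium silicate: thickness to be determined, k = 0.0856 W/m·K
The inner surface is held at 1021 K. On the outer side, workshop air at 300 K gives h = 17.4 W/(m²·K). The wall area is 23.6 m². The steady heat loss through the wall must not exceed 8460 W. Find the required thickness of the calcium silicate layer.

Treating each layer as a thermal resistance in series:
R_insulating firebrick = L/(kA) = 0.075/(0.219×23.6) = 0.01451 K/W
R_outer film = 1/(h_o·A) = 1/(17.4×23.6) = 0.002435 K/W
Sum of the known resistances R_other = 0.01695 K/W
Required total resistance R_tot = ΔT/Q_allow = 721/8460 = 0.08522 K/W
R_calcium silicate = R_tot − R_other = 0.06828 K/W
L = R·k·A = 0.06828×0.0856×23.6

L ≈ 138 mm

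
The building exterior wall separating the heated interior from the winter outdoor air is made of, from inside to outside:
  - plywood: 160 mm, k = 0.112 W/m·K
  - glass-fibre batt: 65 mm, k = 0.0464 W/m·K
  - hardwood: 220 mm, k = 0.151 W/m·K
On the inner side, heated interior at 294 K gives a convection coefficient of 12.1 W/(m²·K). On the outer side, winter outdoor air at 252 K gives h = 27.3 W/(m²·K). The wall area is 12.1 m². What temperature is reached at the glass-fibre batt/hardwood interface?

Using the resistance-network approach (series):
R_inner film = 1/(h_i·A) = 1/(12.1×12.1) = 0.00683 K/W
R_plywood = L/(kA) = 0.16/(0.112×12.1) = 0.1181 K/W
R_glass-fibre batt = L/(kA) = 0.065/(0.0464×12.1) = 0.1158 K/W
R_hardwood = L/(kA) = 0.22/(0.151×12.1) = 0.1204 K/W
R_outer film = 1/(h_o·A) = 1/(27.3×12.1) = 0.003027 K/W
R_total = 0.3641 K/W;  Q = ΔT/R_total = 42/0.3641 = 115.4 W
T_interface = T_inner − Q·ΣR(inner→interface) = 294 − 115×0.2407

T ≈ 266 K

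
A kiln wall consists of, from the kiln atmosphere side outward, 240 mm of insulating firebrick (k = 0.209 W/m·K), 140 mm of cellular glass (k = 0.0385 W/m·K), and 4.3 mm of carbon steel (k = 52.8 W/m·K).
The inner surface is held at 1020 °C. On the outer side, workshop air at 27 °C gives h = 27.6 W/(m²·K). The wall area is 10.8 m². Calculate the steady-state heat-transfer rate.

Thermal resistances in series:
R_insulating firebrick = L/(kA) = 0.24/(0.209×10.8) = 0.1063 K/W
R_cellular glass = L/(kA) = 0.14/(0.0385×10.8) = 0.3367 K/W
R_carbon steel = L/(kA) = 0.0043/(52.8×10.8) = 7.541×10^-6 K/W
R_outer film = 1/(h_o·A) = 1/(27.6×10.8) = 0.003355 K/W
R_total = 0.4464 K/W
Q = ΔT / R_total = 993 / 0.4464

Q ≈ 2220 W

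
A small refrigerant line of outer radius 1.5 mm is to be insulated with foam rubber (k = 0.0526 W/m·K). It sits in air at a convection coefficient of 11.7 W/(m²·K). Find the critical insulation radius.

For a cylinder r_cr = k/h = 0.0526/11.7
r_cr = 4.5 mm; since the bare radius (1.5 mm) is below r_cr, adding a thin layer of insulation will *increase* heat loss.

r_cr ≈ 4.5 mm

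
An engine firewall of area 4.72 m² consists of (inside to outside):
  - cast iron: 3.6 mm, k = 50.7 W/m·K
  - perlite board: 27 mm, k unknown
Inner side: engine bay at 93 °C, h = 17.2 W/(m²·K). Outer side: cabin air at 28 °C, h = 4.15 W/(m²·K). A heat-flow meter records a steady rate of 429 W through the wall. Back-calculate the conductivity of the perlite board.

Model the wall as resistances in series:
R_inner film = 1/(h_i·A) = 1/(17.2×4.72) = 0.01232 K/W
R_cast iron = L/(kA) = 0.0036/(50.7×4.72) = 1.504×10^-5 K/W
R_outer film = 1/(h_o·A) = 1/(4.15×4.72) = 0.05105 K/W
Sum of known resistances R_other = 0.06338 K/W
Total R = ΔT/Q = 65/429 = 0.1515 K/W
R_perlite board = R_total − R_other = 0.08813 K/W
k = L/(R·A) = 0.027/(0.08813×4.72)

k ≈ 0.0649 W/(m·K)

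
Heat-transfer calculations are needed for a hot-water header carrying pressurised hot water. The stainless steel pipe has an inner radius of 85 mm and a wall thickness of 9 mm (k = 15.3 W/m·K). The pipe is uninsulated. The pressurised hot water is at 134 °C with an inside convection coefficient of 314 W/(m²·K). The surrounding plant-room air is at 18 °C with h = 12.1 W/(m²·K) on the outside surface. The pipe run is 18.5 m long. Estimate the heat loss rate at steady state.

Per-layer cylindrical resistances, series-summed:
R_inner film = 1/(h_i·2πr₁L) = 1/(314×2π×0.085×18.5) = 3.223×10^-4 K/W
R_stainless steel pipe wall = ln(94/85)/(2π×15.3×18.5) = 5.659×10^-5 K/W
R_outer film = 1/(h_o·2πr_oL) = 1/(12.1×2π×0.094×18.5) = 0.007564 K/W
R_total = 0.007943 K/W
Q = ΔT/R_total = 116/0.007943

Q ≈ 14600 W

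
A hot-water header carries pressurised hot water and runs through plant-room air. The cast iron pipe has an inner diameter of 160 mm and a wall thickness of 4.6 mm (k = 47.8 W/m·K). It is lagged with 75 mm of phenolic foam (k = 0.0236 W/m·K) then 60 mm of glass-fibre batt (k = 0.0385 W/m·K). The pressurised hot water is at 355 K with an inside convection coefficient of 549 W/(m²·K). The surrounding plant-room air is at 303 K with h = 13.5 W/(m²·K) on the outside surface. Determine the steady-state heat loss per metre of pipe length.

Radial resistances (cylindrical: R_cond = ln(r_o/r_i)/(2πkL), R_conv = 1/(h·2πrL)):
R_inner film = 1/(h_i·2πr₁L) = 1/(549×2π×0.08×1) = 0.003624 K/W
R_cast iron pipe wall = ln(84.6/80)/(2π×47.8×1) = 1.862×10^-4 K/W
R_phenolic foam = ln(159.6/84.6)/(2π×0.0236×1) = 4.281 K/W
R_glass-fibre batt = ln(219.6/159.6)/(2π×0.0385×1) = 1.319 K/W
R_outer film = 1/(h_o·2πr_oL) = 1/(13.5×2π×0.2196×1) = 0.05369 K/W
R_total = 5.657 K/W
Q = ΔT/R_total = 52/5.657

q′ ≈ 9.19 W/m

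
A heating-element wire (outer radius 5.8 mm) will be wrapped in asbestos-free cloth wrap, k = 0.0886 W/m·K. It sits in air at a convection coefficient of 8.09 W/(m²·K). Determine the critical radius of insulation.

For a cylinder r_cr = k/h = 0.0886/8.09
r_cr = 11 mm; since the bare radius (5.8 mm) is below r_cr, adding a thin layer of insulation will *increase* heat loss.

r_cr ≈ 11 mm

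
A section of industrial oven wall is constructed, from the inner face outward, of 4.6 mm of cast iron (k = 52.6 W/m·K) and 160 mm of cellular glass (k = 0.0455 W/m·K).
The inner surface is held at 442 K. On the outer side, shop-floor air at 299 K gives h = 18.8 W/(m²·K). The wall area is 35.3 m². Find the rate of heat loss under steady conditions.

Series thermal resistances:
R_cast iron = L/(kA) = 0.0046/(52.6×35.3) = 2.477×10^-6 K/W
R_cellular glass = L/(kA) = 0.16/(0.0455×35.3) = 0.09962 K/W
R_outer film = 1/(h_o·A) = 1/(18.8×35.3) = 0.001507 K/W
R_total = 0.1011 K/W
Q = ΔT / R_total = 143 / 0.1011

Q ≈ 1410 W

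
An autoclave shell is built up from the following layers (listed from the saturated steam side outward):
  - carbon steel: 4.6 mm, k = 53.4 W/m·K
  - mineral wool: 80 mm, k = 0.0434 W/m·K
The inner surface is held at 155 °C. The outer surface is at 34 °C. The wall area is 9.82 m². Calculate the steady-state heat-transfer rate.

Q ≈ 645 W

Treating each layer as a thermal resistance in series:
R_carbon steel = L/(kA) = 0.0046/(53.4×9.82) = 8.772×10^-6 K/W
R_mineral wool = L/(kA) = 0.08/(0.0434×9.82) = 0.1877 K/W
R_total = 0.1877 K/W
Q = ΔT / R_total = 121 / 0.1877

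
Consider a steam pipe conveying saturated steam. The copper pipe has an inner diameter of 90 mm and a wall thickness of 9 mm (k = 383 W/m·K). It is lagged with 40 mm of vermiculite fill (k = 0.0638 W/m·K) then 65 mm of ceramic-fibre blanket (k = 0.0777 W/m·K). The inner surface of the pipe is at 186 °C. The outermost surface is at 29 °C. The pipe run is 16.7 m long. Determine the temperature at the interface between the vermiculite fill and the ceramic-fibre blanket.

For a radial system each layer contributes R = ln(r_out/r_in)/(2πkL); films add R = 1/(hA).
R_copper pipe wall = ln(54/45)/(2π×383×16.7) = 4.537×10^-6 K/W
R_vermiculite fill = ln(94/54)/(2π×0.0638×16.7) = 0.0828 K/W
R_ceramic-fibre blanket = ln(159/94)/(2π×0.0777×16.7) = 0.06447 K/W
R_total = 0.1473 K/W
Q = ΔT/R_total = 157/0.1473
Q = 1070 W
T_interface = T_inner − Q·ΣR(inner→interface) = 186 − 1070×0.08281

T ≈ 97.7 °C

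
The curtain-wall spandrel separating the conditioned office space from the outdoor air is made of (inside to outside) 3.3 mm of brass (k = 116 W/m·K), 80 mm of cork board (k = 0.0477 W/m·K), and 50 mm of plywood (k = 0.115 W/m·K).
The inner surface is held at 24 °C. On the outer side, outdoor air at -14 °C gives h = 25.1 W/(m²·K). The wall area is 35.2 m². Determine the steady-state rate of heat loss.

Q ≈ 622 W

Using the resistance-network approach (series):
R_brass = L/(kA) = 0.0033/(116×35.2) = 8.082×10^-7 K/W
R_cork board = L/(kA) = 0.08/(0.0477×35.2) = 0.04765 K/W
R_plywood = L/(kA) = 0.05/(0.115×35.2) = 0.01235 K/W
R_outer film = 1/(h_o·A) = 1/(25.1×35.2) = 0.001132 K/W
R_total = 0.06113 K/W
Q = ΔT / R_total = 38 / 0.06113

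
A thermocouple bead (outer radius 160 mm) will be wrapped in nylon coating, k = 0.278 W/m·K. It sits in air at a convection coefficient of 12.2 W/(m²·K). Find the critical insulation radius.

r_cr ≈ 45.6 mm

For a sphere r_cr = 2k/h = 2×0.278/12.2
r_cr = 45.6 mm; since the bare radius (160 mm) is above r_cr, any added insulation will reduce heat loss.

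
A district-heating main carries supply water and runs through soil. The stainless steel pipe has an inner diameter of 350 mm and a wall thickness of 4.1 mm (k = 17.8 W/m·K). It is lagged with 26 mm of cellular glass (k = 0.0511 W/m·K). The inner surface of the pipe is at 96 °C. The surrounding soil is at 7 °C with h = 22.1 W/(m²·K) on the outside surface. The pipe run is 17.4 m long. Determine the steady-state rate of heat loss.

Q ≈ 3380 W

Per-layer cylindrical resistances, series-summed:
R_stainless steel pipe wall = ln(179.1/175)/(2π×17.8×17.4) = 1.19×10^-5 K/W
R_cellular glass = ln(205.1/179.1)/(2π×0.0511×17.4) = 0.02426 K/W
R_outer film = 1/(h_o·2πr_oL) = 1/(22.1×2π×0.2051×17.4) = 0.002018 K/W
R_total = 0.02629 K/W
Q = ΔT/R_total = 89/0.02629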